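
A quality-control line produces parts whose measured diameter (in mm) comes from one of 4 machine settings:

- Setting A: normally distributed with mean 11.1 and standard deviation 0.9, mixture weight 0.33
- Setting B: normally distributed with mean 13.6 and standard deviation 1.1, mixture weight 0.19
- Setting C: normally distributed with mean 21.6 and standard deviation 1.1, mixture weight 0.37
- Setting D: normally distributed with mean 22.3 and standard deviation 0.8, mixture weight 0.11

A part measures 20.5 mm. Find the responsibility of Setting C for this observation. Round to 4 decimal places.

0.9491

By Bayes' theorem, P(k | x) = π_k f_k(x) / Σ_j π_j f_j(x).
Component likelihoods at x = 20.5 mm:
  p_A = (1/(0.9·√(2π)))·exp(−(20.5−11.1)²/(2·0.9²)) = 0.443269·exp(-54.54321) = 9.09604e-25
  p_B = (1/(1.1·√(2π)))·exp(−(20.5−13.6)²/(2·1.1²)) = 0.362675·exp(-19.67355) = 1.0361e-09
  p_C = (1/(1.1·√(2π)))·exp(−(20.5−21.6)²/(2·1.1²)) = 0.362675·exp(-0.50000) = 0.219973
  p_D = (1/(0.8·√(2π)))·exp(−(20.5−22.3)²/(2·0.8²)) = 0.498678·exp(-2.53125) = 0.0396746
Weight by the priors:
  π_A·p_A = 0.33 × 9.09604e-25 = 3.00169e-25
  π_B·p_B = 0.19 × 1.0361e-09 = 1.96859e-10
  π_C·p_C = 0.37 × 0.219973 = 0.0813902
  π_D·p_D = 0.11 × 0.0396746 = 0.0043642
Marginal: 3.00169e-25 + 1.96859e-10 + 0.0813902 + 0.0043642 = 0.0857544
So the posterior for Setting C is 0.0813902 / 0.0857544 ≈ 0.9491.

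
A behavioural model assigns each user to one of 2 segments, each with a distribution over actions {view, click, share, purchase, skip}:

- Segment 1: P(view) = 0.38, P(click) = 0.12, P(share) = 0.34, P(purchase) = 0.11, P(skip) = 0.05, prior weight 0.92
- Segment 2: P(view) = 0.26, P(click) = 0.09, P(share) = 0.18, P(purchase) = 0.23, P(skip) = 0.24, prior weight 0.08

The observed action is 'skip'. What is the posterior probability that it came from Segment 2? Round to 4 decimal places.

0.2945

Apply Bayes' rule: the posterior for each component is proportional to its prior times its likelihood at x.
Evaluate each component's likelihood at the observed value:
  f_1 = P(skip | comp) = 0.05
  f_2 = P(skip | comp) = 0.24
Prior × likelihood for each component:
  P(Z=1)·f_1 = 0.92 × 0.05 = 0.046
  P(Z=2)·f_2 = 0.08 × 0.24 = 0.0192
Denominator: 0.046 + 0.0192 = 0.0652
P(Segment 2 | 'skip') ≈ 0.2945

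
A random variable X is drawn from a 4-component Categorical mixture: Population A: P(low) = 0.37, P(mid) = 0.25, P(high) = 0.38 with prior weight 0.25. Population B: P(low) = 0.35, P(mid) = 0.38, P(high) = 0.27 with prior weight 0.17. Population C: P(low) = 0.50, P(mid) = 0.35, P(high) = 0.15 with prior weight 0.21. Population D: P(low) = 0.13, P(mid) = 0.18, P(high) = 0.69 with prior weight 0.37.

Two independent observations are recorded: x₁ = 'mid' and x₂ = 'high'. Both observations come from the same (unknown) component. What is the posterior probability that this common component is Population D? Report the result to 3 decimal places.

Apply Bayes' rule: the posterior for each component is proportional to its prior times its likelihood at x.
Since both observations come from the same component, the likelihood for component k is f_k(x₁)·f_k(x₂).
  L_A = [0.25] × [0.38] = 0.095
  L_B = [0.38] × [0.27] = 0.1026
  L_C = [0.35] × [0.15] = 0.0525
  L_D = [0.18] × [0.69] = 0.1242
Weight by the priors:
  π_A·L_A = 0.25 × 0.095 = 0.02375
  π_B·L_B = 0.17 × 0.1026 = 0.017442
  π_C·L_C = 0.21 × 0.0525 = 0.011025
  π_D·L_D = 0.37 × 0.1242 = 0.045954
Sum: 0.02375 + 0.017442 + 0.011025 + 0.045954 = 0.098171
P(Population D | x₁,x₂) ≈ 0.468

0.468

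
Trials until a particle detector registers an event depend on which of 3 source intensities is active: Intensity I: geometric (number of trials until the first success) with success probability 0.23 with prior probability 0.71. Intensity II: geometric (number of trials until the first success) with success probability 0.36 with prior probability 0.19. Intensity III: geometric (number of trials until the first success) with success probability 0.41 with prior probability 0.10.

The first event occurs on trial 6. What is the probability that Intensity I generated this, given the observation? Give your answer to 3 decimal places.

Apply Bayes' rule: the posterior for each component is proportional to its prior times its likelihood at x.
Evaluate each component's likelihood at the observed value:
  f_I = 0.062256
  f_II = 0.0386547
  f_III = 0.0293119
Weight by the priors:
  π_I·f_I = 0.71 × 0.062256 = 0.0442018
  π_II·f_II = 0.19 × 0.0386547 = 0.00734439
  π_III·f_III = 0.10 × 0.0293119 = 0.00293119
Marginal: 0.0442018 + 0.00734439 + 0.00293119 = 0.0544774
Responsibility of Intensity I: 0.0442018 / 0.0544774 ≈ 0.811

0.811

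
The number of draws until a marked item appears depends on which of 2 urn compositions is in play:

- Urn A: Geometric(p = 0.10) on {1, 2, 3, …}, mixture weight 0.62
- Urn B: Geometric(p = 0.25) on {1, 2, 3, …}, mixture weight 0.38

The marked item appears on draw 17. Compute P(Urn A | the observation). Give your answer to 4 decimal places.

0.9235

Apply Bayes' rule: the posterior for each component is proportional to its prior times its likelihood at x.
Component likelihoods at x = 17:
  f_A = 0.10·(1−0.10)^16 = 0.10·0.185302 = 0.0185302
  f_B = 0.25·(1−0.25)^16 = 0.25·0.0100226 = 0.00250565
Weight by the priors:
  π_A·f_A = 0.62 × 0.0185302 = 0.0114887
  π_B·f_B = 0.38 × 0.00250565 = 0.000952147
Normaliser: 0.0114887 + 0.000952147 = 0.0124409
So the posterior for Urn A is 0.0114887 / 0.0124409 ≈ 0.9235.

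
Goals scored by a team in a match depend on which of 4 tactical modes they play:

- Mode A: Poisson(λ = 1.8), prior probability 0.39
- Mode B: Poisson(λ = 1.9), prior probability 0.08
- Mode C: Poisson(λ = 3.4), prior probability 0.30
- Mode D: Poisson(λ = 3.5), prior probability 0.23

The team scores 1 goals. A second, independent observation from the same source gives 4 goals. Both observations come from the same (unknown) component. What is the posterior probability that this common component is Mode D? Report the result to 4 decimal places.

0.2170

P(component k | x) = π_k·f_k(x) / marginal(x), where marginal(x) = Σ_j π_j·f_j(x).
Since both observations come from the same component, the likelihood for component k is f_k(x₁)·f_k(x₂).
  f_A = [0.297538] × [0.0723017] = 0.0215125
  f_B = [0.28418] × [0.0812164] = 0.0230801
  f_C = [0.113469] × [0.185825] = 0.0210854
  f_D = [0.105691] × [0.188812] = 0.0199557
Unnormalised posteriors:
  π_A·f_A = 0.39 × 0.0215125 = 0.00838988
  π_B·f_B = 0.08 × 0.0230801 = 0.00184641
  π_C·f_C = 0.30 × 0.0210854 = 0.00632561
  π_D·f_D = 0.23 × 0.0199557 = 0.00458982
Marginal: 0.00838988 + 0.00184641 + 0.00632561 + 0.00458982 = 0.0211517
P(Mode D | x₁,x₂) = 0.00458982 / 0.0211517 ≈ 0.2170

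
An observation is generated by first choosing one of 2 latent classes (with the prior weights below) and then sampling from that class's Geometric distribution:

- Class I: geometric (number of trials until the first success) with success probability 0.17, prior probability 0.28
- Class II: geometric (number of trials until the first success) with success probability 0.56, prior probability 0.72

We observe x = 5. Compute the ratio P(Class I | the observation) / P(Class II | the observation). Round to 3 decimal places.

Since P(k|x) ∝ P(Z=k) f_k(x), the posterior odds are P(Z=i) f_i(x) / (P(Z=j) f_j(x)).
Component likelihoods at x = 5:
  L_I = 0.17·(1−0.17)^4 = 0.17·0.474583 = 0.0806791
  L_II = 0.56·(1−0.56)^4 = 0.56·0.037481 = 0.0209893
Odds = (0.28/0.72) × (0.0806791/0.0209893) = 0.388889 × 3.84382 ≈ 1.495

1.495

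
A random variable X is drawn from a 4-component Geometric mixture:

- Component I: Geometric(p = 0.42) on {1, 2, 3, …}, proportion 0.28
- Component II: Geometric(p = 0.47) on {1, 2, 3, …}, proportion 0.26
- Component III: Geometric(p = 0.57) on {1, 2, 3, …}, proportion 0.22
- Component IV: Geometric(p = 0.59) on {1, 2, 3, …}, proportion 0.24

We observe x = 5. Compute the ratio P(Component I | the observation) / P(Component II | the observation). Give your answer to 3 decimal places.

1.380

Posterior odds = (π_i f_i(x)) / (π_j f_j(x)); the normalising sum cancels.
Evaluate each component's likelihood at the observed value:
  f_I = 0.0475293
  f_II = 0.0370853
  f_III = 0.0194872
  f_IV = 0.016672
0.0133082 / 0.00964217 ≈ 1.380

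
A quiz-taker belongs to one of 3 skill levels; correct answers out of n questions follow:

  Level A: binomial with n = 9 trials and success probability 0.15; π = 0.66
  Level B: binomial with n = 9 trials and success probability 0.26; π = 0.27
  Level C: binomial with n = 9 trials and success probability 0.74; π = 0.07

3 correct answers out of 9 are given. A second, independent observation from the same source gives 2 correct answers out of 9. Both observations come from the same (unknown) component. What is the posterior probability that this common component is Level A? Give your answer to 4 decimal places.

Posterior ∝ prior × likelihood, so P(k | x) ∝ P(Z=k) f_k(x); normalise over all components.
Since both observations come from the same component, the likelihood for component k is f_k(x₁)·f_k(x₂).
  L_A = [0.106922] × [0.259667] = 0.0277641
  L_B = [0.242432] × [0.295714] = 0.0716904
  L_C = [0.0105151] × [0.00158336] = 1.66492e-05
Prior × likelihood for each component:
  P(Z=A)·L_A = 0.66 × 0.0277641 = 0.0183243
  P(Z=B)·L_B = 0.27 × 0.0716904 = 0.0193564
  P(Z=C)·L_C = 0.07 × 1.66492e-05 = 1.16545e-06
Denominator: 0.0183243 + 0.0193564 + 1.16545e-06 = 0.0376819
P(Level A | x₁,x₂) = 0.0183243 / 0.0376819 ≈ 0.4863

0.4863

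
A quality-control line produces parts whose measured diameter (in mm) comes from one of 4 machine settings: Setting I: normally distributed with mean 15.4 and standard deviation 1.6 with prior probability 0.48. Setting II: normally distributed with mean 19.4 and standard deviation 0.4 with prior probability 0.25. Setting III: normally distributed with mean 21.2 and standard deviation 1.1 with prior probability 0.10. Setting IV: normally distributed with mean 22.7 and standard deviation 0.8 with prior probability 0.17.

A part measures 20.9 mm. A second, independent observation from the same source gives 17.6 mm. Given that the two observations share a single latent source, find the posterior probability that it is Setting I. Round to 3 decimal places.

0.345

Posterior ∝ prior × likelihood, so P(k | x) ∝ w_k f_k(x); normalise over all components.
Since both observations come from the same component, the likelihood for component k is f_k(x₁)·f_k(x₂).
  L_I = [(1/(1.6·√(2π)))·exp(−(20.9−15.4)²/(2·1.6²)) = 0.249339·exp(-5.90820) = 0.00067747] × [0.0968827] = 6.56351e-05
  L_II = [(1/(0.4·√(2π)))·exp(−(20.9−19.4)²/(2·0.4²)) = 0.997356·exp(-7.03125) = 0.000881489] × [3.99594e-05] = 3.52237e-08
  L_III = [(1/(1.1·√(2π)))·exp(−(20.9−21.2)²/(2·1.1²)) = 0.362675·exp(-0.03719) = 0.349435] × [0.00171281] = 0.000598515
  L_IV = [(1/(0.8·√(2π)))·exp(−(20.9−22.7)²/(2·0.8²)) = 0.498678·exp(-2.53125) = 0.0396746] × [7.4614e-10] = 2.96028e-11
Unnormalised posteriors:
  w_I·L_I = 0.48 × 6.56351e-05 = 3.15048e-05
  w_II·L_II = 0.25 × 3.52237e-08 = 8.80593e-09
  w_III·L_III = 0.10 × 0.000598515 = 5.98515e-05
  w_IV·L_IV = 0.17 × 2.96028e-11 = 5.03247e-12
Evidence: 3.15048e-05 + 8.80593e-09 + 5.98515e-05 + 5.03247e-12 = 9.13651e-05
P(Setting I | x) = 3.15048e-05 / 9.13651e-05 ≈ 0.345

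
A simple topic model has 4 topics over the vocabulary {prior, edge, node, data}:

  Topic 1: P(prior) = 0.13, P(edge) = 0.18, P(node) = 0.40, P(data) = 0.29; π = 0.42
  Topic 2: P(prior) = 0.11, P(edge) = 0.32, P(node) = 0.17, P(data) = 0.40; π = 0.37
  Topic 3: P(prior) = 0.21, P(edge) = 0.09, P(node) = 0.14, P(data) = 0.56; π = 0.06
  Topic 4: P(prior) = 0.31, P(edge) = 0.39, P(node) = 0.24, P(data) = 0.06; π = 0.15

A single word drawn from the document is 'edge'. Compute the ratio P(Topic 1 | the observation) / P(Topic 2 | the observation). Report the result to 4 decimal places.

Posterior odds = (π_i f_i(x)) / (π_j f_j(x)); the normalising sum cancels.
Categorical probabilities:
  L_1 = P(edge | comp) = 0.18
  L_2 = P(edge | comp) = 0.32
  L_3 = P(edge | comp) = 0.09
  L_4 = P(edge | comp) = 0.39
Odds = (0.42/0.37) × (0.18/0.32) = 1.13514 × 0.5625 ≈ 0.6385

0.6385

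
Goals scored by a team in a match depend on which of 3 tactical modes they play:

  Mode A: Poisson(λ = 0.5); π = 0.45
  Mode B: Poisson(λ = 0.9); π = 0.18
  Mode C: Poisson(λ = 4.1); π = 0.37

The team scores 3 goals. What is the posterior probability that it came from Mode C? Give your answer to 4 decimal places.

0.8285

The responsibility of component k is P(Z=k) f_k(x) divided by Σ_j P(Z=j) f_j(x).
Evaluate each component's likelihood at the observed value:
  p_A = 0.0126361
  p_B = 0.0493982
  p_C = 0.190368
Weight by the priors:
  P(Z=A)·p_A = 0.45 × 0.0126361 = 0.00568622
  P(Z=B)·p_B = 0.18 × 0.0493982 = 0.00889168
  P(Z=C)·p_C = 0.37 × 0.190368 = 0.070436
Marginal: 0.00568622 + 0.00889168 + 0.070436 = 0.0850139
P(Mode C | the observation) ≈ 0.8285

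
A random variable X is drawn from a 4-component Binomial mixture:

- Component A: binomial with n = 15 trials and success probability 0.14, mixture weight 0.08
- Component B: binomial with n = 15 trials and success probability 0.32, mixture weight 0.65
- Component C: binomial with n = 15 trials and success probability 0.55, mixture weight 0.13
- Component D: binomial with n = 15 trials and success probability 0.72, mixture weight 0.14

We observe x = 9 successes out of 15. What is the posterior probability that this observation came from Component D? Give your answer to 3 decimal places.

Posterior ∝ prior × likelihood, so P(k | x) ∝ π_k f_k(x); normalise over all components.
Binomial probabilities:
  p_A = C(15,9)·0.14^9·0.86^6 = 5005·2.0661e-08·0.404567 = 4.18357e-05
  p_B = C(15,9)·0.32^9·0.68^6 = 5005·3.51844e-05·0.0988675 = 0.0174103
  p_C = C(15,9)·0.55^9·0.45^6 = 5005·0.00460537·0.00830377 = 0.191401
  p_D = C(15,9)·0.72^9·0.28^6 = 5005·0.0519987·0.00048189 = 0.125414
Multiply by the mixture weights:
  π_A·p_A = 0.08 × 4.18357e-05 = 3.34686e-06
  π_B·p_B = 0.65 × 0.0174103 = 0.0113167
  π_C·p_C = 0.13 × 0.191401 = 0.0248821
  π_D·p_D = 0.14 × 0.125414 = 0.0175579
Normaliser: 3.34686e-06 + 0.0113167 + 0.0248821 + 0.0175579 = 0.0537601
So the posterior for Component D is 0.0175579 / 0.0537601 ≈ 0.327.

0.327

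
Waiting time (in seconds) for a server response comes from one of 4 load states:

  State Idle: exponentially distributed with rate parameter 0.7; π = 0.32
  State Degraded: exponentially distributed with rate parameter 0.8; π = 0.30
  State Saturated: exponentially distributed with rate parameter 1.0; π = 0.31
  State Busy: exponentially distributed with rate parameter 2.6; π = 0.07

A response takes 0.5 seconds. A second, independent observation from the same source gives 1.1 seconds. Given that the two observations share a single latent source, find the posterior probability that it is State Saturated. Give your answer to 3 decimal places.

Posterior ∝ prior × likelihood, so P(k | x) ∝ π_k f_k(x); normalise over all components.
Since both observations come from the same component, the likelihood for component k is f_k(x₁)·f_k(x₂).
  p_Idle = [0.7·e^(−0.7·0.5) = 0.7·e^(−0.3500) = 0.493282] × [0.324109] = 0.159877
  p_Degraded = [0.8·e^(−0.8·0.5) = 0.8·e^(−0.4000) = 0.536256] × [0.331826] = 0.177944
  p_Saturated = [1.0·e^(−1.0·0.5) = 1.0·e^(−0.5000) = 0.606531] × [0.332871] = 0.201897
  p_Busy = [2.6·e^(−2.6·0.5) = 2.6·e^(−1.3000) = 0.708583] × [0.148899] = 0.105507
Prior × likelihood for each component:
  π_Idle·p_Idle = 0.32 × 0.159877 = 0.0511607
  π_Degraded·p_Degraded = 0.30 × 0.177944 = 0.0533832
  π_Saturated·p_Saturated = 0.31 × 0.201897 = 0.0625879
  π_Busy·p_Busy = 0.07 × 0.105507 = 0.0073855
Marginal: 0.0511607 + 0.0533832 + 0.0625879 + 0.0073855 = 0.174517
P(State Saturated | x₁,x₂) = 0.0625879 / 0.174517 ≈ 0.359

0.359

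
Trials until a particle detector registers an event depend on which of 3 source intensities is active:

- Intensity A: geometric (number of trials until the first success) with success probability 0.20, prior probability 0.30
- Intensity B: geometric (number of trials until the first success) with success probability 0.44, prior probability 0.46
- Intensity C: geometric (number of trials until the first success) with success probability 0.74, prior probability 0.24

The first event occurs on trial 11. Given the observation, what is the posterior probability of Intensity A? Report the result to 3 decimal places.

0.913

By Bayes' theorem, P(k | x) = π_k f_k(x) / Σ_j π_j f_j(x).
Component likelihoods at x = 11:
  p_A = 0.20·(1−0.20)^10 = 0.20·0.107374 = 0.0214748
  p_B = 0.44·(1−0.44)^10 = 0.44·0.00303305 = 0.00133454
  p_C = 0.74·(1−0.74)^10 = 0.74·1.41167e-06 = 1.04464e-06
Weight by the priors:
  π_A·p_A = 0.30 × 0.0214748 = 0.00644245
  π_B·p_B = 0.46 × 0.00133454 = 0.00061389
  π_C·p_C = 0.24 × 1.04464e-06 = 2.50713e-07
Denominator: 0.00644245 + 0.00061389 + 2.50713e-07 = 0.00705659
P(Intensity A | the observation) ≈ 0.913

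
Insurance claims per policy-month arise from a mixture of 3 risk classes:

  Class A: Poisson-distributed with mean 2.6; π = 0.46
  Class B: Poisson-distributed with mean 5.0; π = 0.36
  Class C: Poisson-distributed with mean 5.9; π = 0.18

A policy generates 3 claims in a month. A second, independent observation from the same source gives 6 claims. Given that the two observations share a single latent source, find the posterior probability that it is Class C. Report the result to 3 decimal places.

P(component k | x) = π_k·f_k(x) / marginal(x), where marginal(x) = Σ_j π_j·f_j(x).
Since both observations come from the same component, the likelihood for component k is f_k(x₁)·f_k(x₂).
  L_A = [e^(−2.6)·2.6^3/3! = 0.217572] × [0.0318671] = 0.00693338
  L_B = [e^(−5.0)·5.0^3/3! = 0.140374] × [0.146223] = 0.0205259
  L_C = [e^(−5.9)·5.9^3/3! = 0.0937707] × [0.160488] = 0.0150491
Prior × likelihood for each component:
  π_A·L_A = 0.46 × 0.00693338 = 0.00318936
  π_B·L_B = 0.36 × 0.0205259 = 0.00738931
  π_C·L_C = 0.18 × 0.0150491 = 0.00270883
Sum: 0.00318936 + 0.00738931 + 0.00270883 = 0.0132875
So the posterior for Class C is 0.00270883 / 0.0132875 ≈ 0.204.

0.204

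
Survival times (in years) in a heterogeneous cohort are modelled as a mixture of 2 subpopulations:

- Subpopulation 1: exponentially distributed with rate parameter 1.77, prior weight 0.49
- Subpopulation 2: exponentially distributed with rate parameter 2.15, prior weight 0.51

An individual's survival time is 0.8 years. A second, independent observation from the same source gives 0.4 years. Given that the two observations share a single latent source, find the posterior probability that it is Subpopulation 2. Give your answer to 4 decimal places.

Apply Bayes' rule: the posterior for each component is proportional to its prior times its likelihood at x.
Since both observations come from the same component, the likelihood for component k is f_k(x₁)·f_k(x₂).
  p_1 = [1.77·e^(−1.77·0.8) = 1.77·e^(−1.4160) = 0.429549] × [0.871952] = 0.374546
  p_2 = [2.15·e^(−2.15·0.8) = 2.15·e^(−1.7200) = 0.384992] × [0.909798] = 0.350265
Prior × likelihood for each component:
  π_1·p_1 = 0.49 × 0.374546 = 0.183527
  π_2·p_2 = 0.51 × 0.350265 = 0.178635
Sum: 0.183527 + 0.178635 = 0.362163
P(Subpopulation 2 | x₁,x₂) = 0.178635 / 0.362163 ≈ 0.4932

0.4932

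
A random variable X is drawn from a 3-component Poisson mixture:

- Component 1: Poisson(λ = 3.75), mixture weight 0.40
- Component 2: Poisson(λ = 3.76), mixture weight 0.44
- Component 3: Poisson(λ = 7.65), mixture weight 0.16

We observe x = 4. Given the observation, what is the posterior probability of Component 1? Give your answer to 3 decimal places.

Apply Bayes' rule: the posterior for each component is proportional to its prior times its likelihood at x.
Evaluate each component's likelihood at the observed value:
  p_1 = e^(−3.75)·3.75^4/4! = 0.19378
  p_2 = e^(−3.76)·3.76^4/4! = 0.193907
  p_3 = e^(−7.65)·7.65^4/4! = 0.0679331
Weight by the priors:
  P(Z=1)·p_1 = 0.40 × 0.19378 = 0.0775121
  P(Z=2)·p_2 = 0.44 × 0.193907 = 0.085319
  P(Z=3)·p_3 = 0.16 × 0.0679331 = 0.0108693
Marginal: 0.0775121 + 0.085319 + 0.0108693 = 0.1737
So the posterior for Component 1 is 0.0775121 / 0.1737 ≈ 0.446.

0.446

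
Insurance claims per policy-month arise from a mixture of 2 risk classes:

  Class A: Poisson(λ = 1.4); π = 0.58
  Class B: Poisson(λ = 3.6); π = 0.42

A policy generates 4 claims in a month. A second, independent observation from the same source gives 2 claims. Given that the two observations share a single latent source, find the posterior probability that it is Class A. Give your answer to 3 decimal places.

P(component k | x) = w_k·f_k(x) / marginal(x), where marginal(x) = Σ_j w_j·f_j(x).
Since both observations come from the same component, the likelihood for component k is f_k(x₁)·f_k(x₂).
  L_A = [0.039472] × [0.241665] = 0.00953899
  L_B = [0.191222] × [0.177058] = 0.0338574
Weight by the priors:
  w_A·L_A = 0.58 × 0.00953899 = 0.00553261
  w_B·L_B = 0.42 × 0.0338574 = 0.0142201
Sum: 0.00553261 + 0.0142201 = 0.0197527
So the posterior for Class A is 0.00553261 / 0.0197527 ≈ 0.280.

0.280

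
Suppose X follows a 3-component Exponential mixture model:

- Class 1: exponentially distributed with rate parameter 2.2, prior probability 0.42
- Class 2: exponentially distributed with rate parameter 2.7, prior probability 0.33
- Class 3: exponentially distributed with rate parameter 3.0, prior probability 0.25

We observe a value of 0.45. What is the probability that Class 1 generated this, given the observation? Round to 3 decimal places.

0.428

The responsibility of component k is w_k f_k(x) divided by Σ_j w_j f_j(x).
Evaluate each component's likelihood at the observed value:
  p_1 = 2.2·e^(−2.2·0.45) = 2.2·e^(−0.9900) = 0.817469
  p_2 = 2.7·e^(−2.7·0.45) = 2.7·e^(−1.2150) = 0.801117
  p_3 = 3.0·e^(−3.0·0.45) = 3.0·e^(−1.3500) = 0.777721
Unnormalised posteriors:
  w_1·p_1 = 0.42 × 0.817469 = 0.343337
  w_2·p_2 = 0.33 × 0.801117 = 0.264369
  w_3·p_3 = 0.25 × 0.777721 = 0.19443
Denominator: 0.343337 + 0.264369 + 0.19443 = 0.802136
P(Class 1 | the observation) ≈ 0.428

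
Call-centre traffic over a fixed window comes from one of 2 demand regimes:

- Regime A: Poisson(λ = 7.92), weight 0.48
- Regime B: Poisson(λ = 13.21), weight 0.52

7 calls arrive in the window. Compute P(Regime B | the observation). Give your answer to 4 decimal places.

By Bayes' theorem, P(k | x) = P(Z=k) f_k(x) / Σ_j P(Z=j) f_j(x).
Poisson probabilities:
  p_A = 0.14094
  p_B = 0.0255187
Weight by the priors:
  P(Z=A)·p_A = 0.48 × 0.14094 = 0.0676511
  P(Z=B)·p_B = 0.52 × 0.0255187 = 0.0132697
Evidence: 0.0676511 + 0.0132697 = 0.0809208
Responsibility of Regime B: 0.0132697 / 0.0809208 ≈ 0.1640

0.1640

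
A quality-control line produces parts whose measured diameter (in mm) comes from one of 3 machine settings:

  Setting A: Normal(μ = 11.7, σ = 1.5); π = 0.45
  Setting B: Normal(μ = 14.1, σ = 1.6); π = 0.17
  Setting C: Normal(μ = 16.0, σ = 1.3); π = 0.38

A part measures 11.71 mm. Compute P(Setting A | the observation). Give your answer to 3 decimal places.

Apply Bayes' rule: the posterior for each component is proportional to its prior times its likelihood at x.
Evaluate each component's likelihood at the observed value:
  L_A = 0.265956
  L_B = 0.0817094
  L_C = 0.00132505
Unnormalised posteriors:
  P(Z=A)·L_A = 0.45 × 0.265956 = 0.11968
  P(Z=B)·L_B = 0.17 × 0.0817094 = 0.0138906
  P(Z=C)·L_C = 0.38 × 0.00132505 = 0.00050352
Denominator: 0.11968 + 0.0138906 + 0.00050352 = 0.134074
P(Setting A | 11.71 mm) = 0.11968 / 0.134074 ≈ 0.893

0.893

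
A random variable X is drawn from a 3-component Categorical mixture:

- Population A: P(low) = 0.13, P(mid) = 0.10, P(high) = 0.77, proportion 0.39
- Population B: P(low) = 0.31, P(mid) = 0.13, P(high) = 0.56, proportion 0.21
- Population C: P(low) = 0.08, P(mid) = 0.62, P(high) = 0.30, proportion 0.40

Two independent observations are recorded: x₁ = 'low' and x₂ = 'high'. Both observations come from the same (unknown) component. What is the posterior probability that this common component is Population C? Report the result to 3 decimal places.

Apply Bayes' rule: the posterior for each component is proportional to its prior times its likelihood at x.
Since both observations come from the same component, the likelihood for component k is f_k(x₁)·f_k(x₂).
  L_A = [P(low | comp) = 0.13] × [0.77] = 0.1001
  L_B = [P(low | comp) = 0.31] × [0.56] = 0.1736
  L_C = [P(low | comp) = 0.08] × [0.3] = 0.024
Unnormalised posteriors:
  π_A·L_A = 0.39 × 0.1001 = 0.039039
  π_B·L_B = 0.21 × 0.1736 = 0.036456
  π_C·L_C = 0.40 × 0.024 = 0.0096
Evidence: 0.039039 + 0.036456 + 0.0096 = 0.085095
Responsibility of Population C: 0.0096 / 0.085095 ≈ 0.113

0.113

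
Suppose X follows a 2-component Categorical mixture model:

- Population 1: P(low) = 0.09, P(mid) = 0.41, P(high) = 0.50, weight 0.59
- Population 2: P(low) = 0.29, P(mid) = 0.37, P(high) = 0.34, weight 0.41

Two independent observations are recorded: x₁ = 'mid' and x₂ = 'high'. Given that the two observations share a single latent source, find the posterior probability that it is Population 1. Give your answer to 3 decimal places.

Apply Bayes' rule: the posterior for each component is proportional to its prior times its likelihood at x.
Since both observations come from the same component, the likelihood for component k is f_k(x₁)·f_k(x₂).
  L_1 = [0.41] × [0.5] = 0.205
  L_2 = [0.37] × [0.34] = 0.1258
Multiply by the mixture weights:
  π_1·L_1 = 0.59 × 0.205 = 0.12095
  π_2·L_2 = 0.41 × 0.1258 = 0.051578
Evidence: 0.12095 + 0.051578 = 0.172528
So the posterior for Population 1 is 0.12095 / 0.172528 ≈ 0.701.

0.701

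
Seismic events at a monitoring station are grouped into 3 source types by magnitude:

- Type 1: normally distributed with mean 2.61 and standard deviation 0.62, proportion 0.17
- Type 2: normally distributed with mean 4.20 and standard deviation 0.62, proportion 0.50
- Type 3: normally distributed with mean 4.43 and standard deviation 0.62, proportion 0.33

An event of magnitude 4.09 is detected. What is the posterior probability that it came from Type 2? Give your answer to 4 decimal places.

0.6262

The responsibility of component k is π_k f_k(x) divided by Σ_j π_j f_j(x).
Component likelihoods at x = 4.09:
  L_1 = (1/(0.62·√(2π)))·exp(−(4.09−2.61)²/(2·0.62²)) = 0.643455·exp(-2.84912) = 0.0372532
  L_2 = (1/(0.62·√(2π)))·exp(−(4.09−4.20)²/(2·0.62²)) = 0.643455·exp(-0.01574) = 0.633407
  L_3 = (1/(0.62·√(2π)))·exp(−(4.09−4.43)²/(2·0.62²)) = 0.643455·exp(-0.15036) = 0.553625
Multiply by the mixture weights:
  π_1·L_1 = 0.17 × 0.0372532 = 0.00633304
  π_2·L_2 = 0.50 × 0.633407 = 0.316704
  π_3·L_3 = 0.33 × 0.553625 = 0.182696
Normaliser: 0.00633304 + 0.316704 + 0.182696 = 0.505733
P(Type 2 | the observation) = 0.316704 / 0.505733 ≈ 0.6262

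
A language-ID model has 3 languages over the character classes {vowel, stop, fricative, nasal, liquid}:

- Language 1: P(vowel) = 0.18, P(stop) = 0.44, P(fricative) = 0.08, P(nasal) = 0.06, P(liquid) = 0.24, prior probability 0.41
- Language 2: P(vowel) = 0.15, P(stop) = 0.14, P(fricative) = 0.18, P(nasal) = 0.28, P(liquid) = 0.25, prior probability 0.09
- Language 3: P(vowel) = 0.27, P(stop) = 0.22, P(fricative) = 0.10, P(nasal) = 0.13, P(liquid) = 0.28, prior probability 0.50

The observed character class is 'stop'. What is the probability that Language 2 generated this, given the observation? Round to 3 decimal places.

0.042

By Bayes' theorem, P(k | x) = P(Z=k) f_k(x) / Σ_j P(Z=j) f_j(x).
Categorical probabilities:
  f_1 = 0.44
  f_2 = 0.14
  f_3 = 0.22
Unnormalised posteriors:
  P(Z=1)·f_1 = 0.41 × 0.44 = 0.1804
  P(Z=2)·f_2 = 0.09 × 0.14 = 0.0126
  P(Z=3)·f_3 = 0.50 × 0.22 = 0.11
Sum: 0.1804 + 0.0126 + 0.11 = 0.303
Responsibility of Language 2: 0.0126 / 0.303 ≈ 0.042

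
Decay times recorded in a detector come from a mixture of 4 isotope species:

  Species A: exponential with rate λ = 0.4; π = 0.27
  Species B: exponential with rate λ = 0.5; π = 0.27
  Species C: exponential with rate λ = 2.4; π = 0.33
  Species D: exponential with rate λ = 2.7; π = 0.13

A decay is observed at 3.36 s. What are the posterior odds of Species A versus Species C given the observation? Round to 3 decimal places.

113.021

The posterior odds equal the prior odds times the likelihood ratio: (π_i/π_j)·(f_i(x)/f_j(x)).
Exponential densities:
  L_A = 0.10432
  L_B = 0.093187
  L_C = 0.000755197
  L_D = 0.000310059
Odds = (0.27/0.33) × (0.10432/0.000755197) = 0.818182 × 138.136 ≈ 113.021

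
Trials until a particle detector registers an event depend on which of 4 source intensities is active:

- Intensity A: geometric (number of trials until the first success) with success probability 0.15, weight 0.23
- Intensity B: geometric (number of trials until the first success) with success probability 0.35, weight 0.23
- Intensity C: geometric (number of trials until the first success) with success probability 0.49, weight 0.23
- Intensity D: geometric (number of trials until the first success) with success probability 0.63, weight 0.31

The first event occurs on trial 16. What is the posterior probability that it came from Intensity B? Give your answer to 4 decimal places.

The responsibility of component k is π_k f_k(x) divided by Σ_j π_j f_j(x).
Evaluate each component's likelihood at the observed value:
  L_A = 0.15·(1−0.15)^15 = 0.15·0.0873542 = 0.0131031
  L_B = 0.35·(1−0.35)^15 = 0.35·0.00156207 = 0.000546724
  L_C = 0.49·(1−0.49)^15 = 0.49·4.10726e-05 = 2.01256e-05
  L_D = 0.63·(1−0.63)^15 = 0.63·3.33446e-07 = 2.10071e-07
Unnormalised posteriors:
  π_A·L_A = 0.23 × 0.0131031 = 0.00301372
  π_B·L_B = 0.23 × 0.000546724 = 0.000125747
  π_C·L_C = 0.23 × 2.01256e-05 = 4.62889e-06
  π_D·L_D = 0.31 × 2.10071e-07 = 6.51221e-08
Sum: 0.00301372 + 0.000125747 + 4.62889e-06 + 6.51221e-08 = 0.00314416
So the posterior for Intensity B is 0.000125747 / 0.00314416 ≈ 0.0400.

0.0400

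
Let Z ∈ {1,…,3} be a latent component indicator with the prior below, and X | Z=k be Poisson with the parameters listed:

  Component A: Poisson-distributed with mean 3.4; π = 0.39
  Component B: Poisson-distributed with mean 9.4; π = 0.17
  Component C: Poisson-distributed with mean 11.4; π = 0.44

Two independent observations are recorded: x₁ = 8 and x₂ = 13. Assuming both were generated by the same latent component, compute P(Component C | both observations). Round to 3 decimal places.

0.731

The responsibility of component k is π_k f_k(x) divided by Σ_j π_j f_j(x).
Since both observations come from the same component, the likelihood for component k is f_k(x₁)·f_k(x₂).
  f_A = [0.0147812] × [4.34855e-05] = 6.42768e-07
  f_B = [0.125065] × [0.0594311] = 0.00743272
  f_C = [0.0792066] × [0.0987474] = 0.00782144
Multiply by the mixture weights:
  π_A·f_A = 0.39 × 6.42768e-07 = 2.50679e-07
  π_B·f_B = 0.17 × 0.00743272 = 0.00126356
  π_C·f_C = 0.44 × 0.00782144 = 0.00344143
Evidence: 2.50679e-07 + 0.00126356 + 0.00344143 = 0.00470525
P(Component C | data) ≈ 0.731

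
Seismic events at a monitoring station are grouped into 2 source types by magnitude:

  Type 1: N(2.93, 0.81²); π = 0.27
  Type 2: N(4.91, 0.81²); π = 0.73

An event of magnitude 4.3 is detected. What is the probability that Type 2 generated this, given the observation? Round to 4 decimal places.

0.8949

Posterior ∝ prior × likelihood, so P(k | x) ∝ P(Z=k) f_k(x); normalise over all components.
Normal densities:
  p_1 = (1/(0.81·√(2π)))·exp(−(4.3−2.93)²/(2·0.81²)) = 0.492521·exp(-1.43035) = 0.117824
  p_2 = (1/(0.81·√(2π)))·exp(−(4.3−4.91)²/(2·0.81²)) = 0.492521·exp(-0.28357) = 0.370913
Weight by the priors:
  P(Z=1)·p_1 = 0.27 × 0.117824 = 0.0318125
  P(Z=2)·p_2 = 0.73 × 0.370913 = 0.270767
Normaliser: 0.0318125 + 0.270767 = 0.302579
P(Type 2 | 4.3) = 0.270767 / 0.302579 ≈ 0.8949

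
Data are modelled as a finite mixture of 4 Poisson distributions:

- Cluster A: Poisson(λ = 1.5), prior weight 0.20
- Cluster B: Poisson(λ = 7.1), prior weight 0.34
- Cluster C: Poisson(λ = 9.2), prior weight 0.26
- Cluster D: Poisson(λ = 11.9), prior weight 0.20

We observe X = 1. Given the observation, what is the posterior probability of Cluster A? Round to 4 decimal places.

The responsibility of component k is w_k f_k(x) divided by Σ_j w_j f_j(x).
Poisson probabilities:
  L_A = e^(−1.5)·1.5^1/1! = 0.334695
  L_B = e^(−7.1)·7.1^1/1! = 0.00585824
  L_C = e^(−9.2)·9.2^1/1! = 0.000929562
  L_D = e^(−11.9)·11.9^1/1! = 8.08058e-05
Prior × likelihood for each component:
  w_A·L_A = 0.20 × 0.334695 = 0.066939
  w_B·L_B = 0.34 × 0.00585824 = 0.0019918
  w_C·L_C = 0.26 × 0.000929562 = 0.000241686
  w_D·L_D = 0.20 × 8.08058e-05 = 1.61612e-05
Denominator: 0.066939 + 0.0019918 + 0.000241686 + 1.61612e-05 = 0.0691887
P(Cluster A | x) = 0.066939 / 0.0691887 ≈ 0.9675

0.9675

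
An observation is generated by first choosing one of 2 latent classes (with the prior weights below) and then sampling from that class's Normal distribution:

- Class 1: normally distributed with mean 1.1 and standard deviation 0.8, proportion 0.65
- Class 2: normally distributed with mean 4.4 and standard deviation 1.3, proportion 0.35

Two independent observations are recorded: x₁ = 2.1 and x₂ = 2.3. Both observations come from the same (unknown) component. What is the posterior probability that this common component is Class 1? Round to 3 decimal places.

P(component k | x) = π_k·f_k(x) / marginal(x), where marginal(x) = Σ_j π_j·f_j(x).
Since both observations come from the same component, the likelihood for component k is f_k(x₁)·f_k(x₂).
  p_1 = [(1/(0.8·√(2π)))·exp(−(2.1−1.1)²/(2·0.8²)) = 0.498678·exp(-0.78125) = 0.228311] × [0.161897] = 0.0369629
  p_2 = [(1/(1.3·√(2π)))·exp(−(2.1−4.4)²/(2·1.3²)) = 0.306879·exp(-1.56509) = 0.064159] × [0.0832392] = 0.00534054
Multiply by the mixture weights:
  π_1·p_1 = 0.65 × 0.0369629 = 0.0240259
  π_2·p_2 = 0.35 × 0.00534054 = 0.00186919
Normaliser: 0.0240259 + 0.00186919 = 0.0258951
Responsibility of Class 1: 0.0240259 / 0.0258951 ≈ 0.928

0.928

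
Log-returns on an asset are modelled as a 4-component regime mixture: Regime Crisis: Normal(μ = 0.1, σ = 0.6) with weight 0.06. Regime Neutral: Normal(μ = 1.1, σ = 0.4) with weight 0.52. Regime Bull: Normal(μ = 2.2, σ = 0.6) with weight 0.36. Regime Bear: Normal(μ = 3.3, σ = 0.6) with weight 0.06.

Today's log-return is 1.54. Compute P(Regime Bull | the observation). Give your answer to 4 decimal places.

0.3137

Apply Bayes' rule: the posterior for each component is proportional to its prior times its likelihood at x.
Component likelihoods at x = 1.54:
  p_Crisis = 0.0373242
  p_Neutral = 0.54463
  p_Bull = 0.363087
  p_Bear = 0.00900176
Weight by the priors:
  w_Crisis·p_Crisis = 0.06 × 0.0373242 = 0.00223945
  w_Neutral·p_Neutral = 0.52 × 0.54463 = 0.283208
  w_Bull·p_Bull = 0.36 × 0.363087 = 0.130711
  w_Bear·p_Bear = 0.06 × 0.00900176 = 0.000540106
Evidence: 0.00223945 + 0.283208 + 0.130711 + 0.000540106 = 0.416699
Responsibility of Regime Bull: 0.130711 / 0.416699 ≈ 0.3137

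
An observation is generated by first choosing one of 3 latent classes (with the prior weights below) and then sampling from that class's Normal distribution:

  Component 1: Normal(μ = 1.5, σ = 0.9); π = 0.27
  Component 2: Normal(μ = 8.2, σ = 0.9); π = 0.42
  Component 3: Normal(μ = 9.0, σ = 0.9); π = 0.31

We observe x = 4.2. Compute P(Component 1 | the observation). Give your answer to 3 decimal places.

Apply Bayes' rule: the posterior for each component is proportional to its prior times its likelihood at x.
Normal densities:
  p_1 = 0.00492428
  p_2 = 2.27688e-05
  p_3 = 2.95145e-07
Prior × likelihood for each component:
  π_1·p_1 = 0.27 × 0.00492428 = 0.00132955
  π_2·p_2 = 0.42 × 2.27688e-05 = 9.56288e-06
  π_3·p_3 = 0.31 × 2.95145e-07 = 9.14948e-08
Evidence: 0.00132955 + 9.56288e-06 + 9.14948e-08 = 0.00133921
So the posterior for Component 1 is 0.00132955 / 0.00133921 ≈ 0.993.

0.993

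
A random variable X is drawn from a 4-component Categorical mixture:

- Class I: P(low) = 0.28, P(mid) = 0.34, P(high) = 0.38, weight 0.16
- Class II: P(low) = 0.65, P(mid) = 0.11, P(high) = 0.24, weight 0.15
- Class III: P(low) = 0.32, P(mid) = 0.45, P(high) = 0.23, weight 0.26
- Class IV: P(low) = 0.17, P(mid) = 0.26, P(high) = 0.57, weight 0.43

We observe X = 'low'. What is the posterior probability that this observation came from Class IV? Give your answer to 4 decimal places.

0.2448

The responsibility of component k is w_k f_k(x) divided by Σ_j w_j f_j(x).
Categorical probabilities:
  L_I = 0.28
  L_II = 0.65
  L_III = 0.32
  L_IV = 0.17
Multiply by the mixture weights:
  w_I·L_I = 0.16 × 0.28 = 0.0448
  w_II·L_II = 0.15 × 0.65 = 0.0975
  w_III·L_III = 0.26 × 0.32 = 0.0832
  w_IV·L_IV = 0.43 × 0.17 = 0.0731
Evidence: 0.0448 + 0.0975 + 0.0832 + 0.0731 = 0.2986
P(Class IV | x) ≈ 0.2448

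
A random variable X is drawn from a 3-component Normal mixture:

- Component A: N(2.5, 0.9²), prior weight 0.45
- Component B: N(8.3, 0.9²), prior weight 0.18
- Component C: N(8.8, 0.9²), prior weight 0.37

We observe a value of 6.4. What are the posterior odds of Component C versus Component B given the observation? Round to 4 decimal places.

Only the two components matter; the odds are (P(Z=i) f_i(x)) / (P(Z=j) f_j(x)).
Component likelihoods at x = 6.4:
  p_A = (1/(0.9·√(2π)))·exp(−(6.4−2.5)²/(2·0.9²)) = 0.443269·exp(-9.38889) = 3.70787e-05
  p_B = (1/(0.9·√(2π)))·exp(−(6.4−8.3)²/(2·0.9²)) = 0.443269·exp(-2.22840) = 0.0477406
  p_C = (1/(0.9·√(2π)))·exp(−(6.4−8.8)²/(2·0.9²)) = 0.443269·exp(-3.55556) = 0.0126622
Odds = (0.37/0.18) × (0.0126622/0.0477406) = 2.05556 × 0.265229 ≈ 0.5452

0.5452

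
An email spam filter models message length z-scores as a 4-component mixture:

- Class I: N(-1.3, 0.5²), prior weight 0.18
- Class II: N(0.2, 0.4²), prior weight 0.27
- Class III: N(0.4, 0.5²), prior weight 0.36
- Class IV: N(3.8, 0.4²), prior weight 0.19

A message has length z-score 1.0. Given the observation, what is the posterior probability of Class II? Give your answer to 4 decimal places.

P(component k | x) = w_k·f_k(x) / marginal(x), where marginal(x) = Σ_j w_j·f_j(x).
Evaluate each component's likelihood at the observed value:
  L_I = 2.02817e-05
  L_II = 0.134977
  L_III = 0.388372
  L_IV = 2.28368e-11
Prior × likelihood for each component:
  w_I·L_I = 0.18 × 2.02817e-05 = 3.65071e-06
  w_II·L_II = 0.27 × 0.134977 = 0.0364439
  w_III·L_III = 0.36 × 0.388372 = 0.139814
  w_IV·L_IV = 0.19 × 2.28368e-11 = 4.33899e-12
Evidence: 3.65071e-06 + 0.0364439 + 0.139814 + 4.33899e-12 = 0.176262
P(Class II | data) = 0.0364439 / 0.176262 ≈ 0.2068

0.2068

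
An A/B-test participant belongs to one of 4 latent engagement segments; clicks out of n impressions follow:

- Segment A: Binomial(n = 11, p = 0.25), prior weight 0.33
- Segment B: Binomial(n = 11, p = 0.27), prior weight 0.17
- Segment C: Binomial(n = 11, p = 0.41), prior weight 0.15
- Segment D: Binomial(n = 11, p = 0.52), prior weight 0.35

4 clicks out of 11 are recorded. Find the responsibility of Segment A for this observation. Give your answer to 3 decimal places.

0.326

P(component k | x) = w_k·f_k(x) / marginal(x), where marginal(x) = Σ_j w_j·f_j(x).
Evaluate each component's likelihood at the observed value:
  p_A = 0.172069
  p_B = 0.193744
  p_C = 0.232067
  p_D = 0.14165
Weight by the priors:
  w_A·p_A = 0.33 × 0.172069 = 0.0567828
  w_B·p_B = 0.17 × 0.193744 = 0.0329365
  w_C·p_C = 0.15 × 0.232067 = 0.0348101
  w_D·p_D = 0.35 × 0.14165 = 0.0495774
Marginal: 0.0567828 + 0.0329365 + 0.0348101 + 0.0495774 = 0.174107
P(Segment A | x) ≈ 0.326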